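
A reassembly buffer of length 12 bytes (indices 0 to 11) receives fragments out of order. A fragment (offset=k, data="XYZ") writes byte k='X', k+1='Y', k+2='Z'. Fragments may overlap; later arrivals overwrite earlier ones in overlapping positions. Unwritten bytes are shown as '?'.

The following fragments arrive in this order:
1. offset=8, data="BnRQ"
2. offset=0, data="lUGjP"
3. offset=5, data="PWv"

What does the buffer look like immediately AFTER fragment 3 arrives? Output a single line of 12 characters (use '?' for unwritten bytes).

Fragment 1: offset=8 data="BnRQ" -> buffer=????????BnRQ
Fragment 2: offset=0 data="lUGjP" -> buffer=lUGjP???BnRQ
Fragment 3: offset=5 data="PWv" -> buffer=lUGjPPWvBnRQ

Answer: lUGjPPWvBnRQ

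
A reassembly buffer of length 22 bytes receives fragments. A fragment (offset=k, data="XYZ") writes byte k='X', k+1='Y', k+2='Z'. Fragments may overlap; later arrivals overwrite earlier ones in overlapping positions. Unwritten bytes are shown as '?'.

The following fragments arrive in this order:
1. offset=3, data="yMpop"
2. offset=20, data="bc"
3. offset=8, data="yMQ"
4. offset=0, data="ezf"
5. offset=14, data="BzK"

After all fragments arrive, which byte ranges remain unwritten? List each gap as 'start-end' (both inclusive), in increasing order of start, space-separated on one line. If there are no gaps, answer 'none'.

Fragment 1: offset=3 len=5
Fragment 2: offset=20 len=2
Fragment 3: offset=8 len=3
Fragment 4: offset=0 len=3
Fragment 5: offset=14 len=3
Gaps: 11-13 17-19

Answer: 11-13 17-19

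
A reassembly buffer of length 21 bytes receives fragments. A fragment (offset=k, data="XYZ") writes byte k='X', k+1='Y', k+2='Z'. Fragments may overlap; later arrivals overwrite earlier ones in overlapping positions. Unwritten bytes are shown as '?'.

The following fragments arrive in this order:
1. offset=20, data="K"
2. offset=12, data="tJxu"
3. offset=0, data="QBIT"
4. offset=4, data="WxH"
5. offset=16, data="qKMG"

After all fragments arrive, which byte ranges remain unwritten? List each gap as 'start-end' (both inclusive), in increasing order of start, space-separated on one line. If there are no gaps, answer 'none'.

Fragment 1: offset=20 len=1
Fragment 2: offset=12 len=4
Fragment 3: offset=0 len=4
Fragment 4: offset=4 len=3
Fragment 5: offset=16 len=4
Gaps: 7-11

Answer: 7-11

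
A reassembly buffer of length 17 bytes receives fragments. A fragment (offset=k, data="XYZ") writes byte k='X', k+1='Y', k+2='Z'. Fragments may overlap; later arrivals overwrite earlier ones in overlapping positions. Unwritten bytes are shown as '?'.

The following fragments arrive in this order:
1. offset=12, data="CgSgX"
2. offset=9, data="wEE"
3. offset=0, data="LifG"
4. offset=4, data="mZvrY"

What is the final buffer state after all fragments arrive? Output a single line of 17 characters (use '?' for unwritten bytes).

Answer: LifGmZvrYwEECgSgX

Derivation:
Fragment 1: offset=12 data="CgSgX" -> buffer=????????????CgSgX
Fragment 2: offset=9 data="wEE" -> buffer=?????????wEECgSgX
Fragment 3: offset=0 data="LifG" -> buffer=LifG?????wEECgSgX
Fragment 4: offset=4 data="mZvrY" -> buffer=LifGmZvrYwEECgSgX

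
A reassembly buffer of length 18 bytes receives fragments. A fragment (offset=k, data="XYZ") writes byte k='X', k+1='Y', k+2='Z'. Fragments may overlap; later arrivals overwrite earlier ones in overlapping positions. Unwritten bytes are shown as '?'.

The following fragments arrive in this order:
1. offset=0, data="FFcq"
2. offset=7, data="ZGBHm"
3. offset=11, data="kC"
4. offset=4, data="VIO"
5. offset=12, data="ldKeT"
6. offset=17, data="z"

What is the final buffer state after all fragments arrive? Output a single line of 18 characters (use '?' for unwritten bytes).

Answer: FFcqVIOZGBHkldKeTz

Derivation:
Fragment 1: offset=0 data="FFcq" -> buffer=FFcq??????????????
Fragment 2: offset=7 data="ZGBHm" -> buffer=FFcq???ZGBHm??????
Fragment 3: offset=11 data="kC" -> buffer=FFcq???ZGBHkC?????
Fragment 4: offset=4 data="VIO" -> buffer=FFcqVIOZGBHkC?????
Fragment 5: offset=12 data="ldKeT" -> buffer=FFcqVIOZGBHkldKeT?
Fragment 6: offset=17 data="z" -> buffer=FFcqVIOZGBHkldKeTz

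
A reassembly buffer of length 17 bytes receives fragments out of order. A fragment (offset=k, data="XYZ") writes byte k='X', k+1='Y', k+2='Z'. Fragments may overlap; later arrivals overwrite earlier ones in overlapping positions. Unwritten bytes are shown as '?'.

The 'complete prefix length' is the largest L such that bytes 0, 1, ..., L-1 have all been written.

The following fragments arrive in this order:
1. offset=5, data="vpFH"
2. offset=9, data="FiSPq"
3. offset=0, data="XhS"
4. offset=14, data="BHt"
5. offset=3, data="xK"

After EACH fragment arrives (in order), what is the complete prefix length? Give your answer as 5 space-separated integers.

Answer: 0 0 3 3 17

Derivation:
Fragment 1: offset=5 data="vpFH" -> buffer=?????vpFH???????? -> prefix_len=0
Fragment 2: offset=9 data="FiSPq" -> buffer=?????vpFHFiSPq??? -> prefix_len=0
Fragment 3: offset=0 data="XhS" -> buffer=XhS??vpFHFiSPq??? -> prefix_len=3
Fragment 4: offset=14 data="BHt" -> buffer=XhS??vpFHFiSPqBHt -> prefix_len=3
Fragment 5: offset=3 data="xK" -> buffer=XhSxKvpFHFiSPqBHt -> prefix_len=17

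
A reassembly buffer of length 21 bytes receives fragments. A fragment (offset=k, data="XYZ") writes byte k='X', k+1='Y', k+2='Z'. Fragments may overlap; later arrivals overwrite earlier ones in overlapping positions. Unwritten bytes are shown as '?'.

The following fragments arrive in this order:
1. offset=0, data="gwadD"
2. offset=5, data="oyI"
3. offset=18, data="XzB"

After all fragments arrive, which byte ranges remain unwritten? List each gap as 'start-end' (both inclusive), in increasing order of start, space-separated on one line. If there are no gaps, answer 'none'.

Answer: 8-17

Derivation:
Fragment 1: offset=0 len=5
Fragment 2: offset=5 len=3
Fragment 3: offset=18 len=3
Gaps: 8-17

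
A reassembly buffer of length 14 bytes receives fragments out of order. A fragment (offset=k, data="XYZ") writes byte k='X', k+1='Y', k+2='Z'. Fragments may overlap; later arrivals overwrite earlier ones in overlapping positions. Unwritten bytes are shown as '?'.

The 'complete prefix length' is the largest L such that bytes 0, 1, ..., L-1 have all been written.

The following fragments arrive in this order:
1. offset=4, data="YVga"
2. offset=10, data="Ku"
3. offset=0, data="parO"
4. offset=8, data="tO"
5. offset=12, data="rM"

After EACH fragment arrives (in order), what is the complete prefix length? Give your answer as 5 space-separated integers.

Fragment 1: offset=4 data="YVga" -> buffer=????YVga?????? -> prefix_len=0
Fragment 2: offset=10 data="Ku" -> buffer=????YVga??Ku?? -> prefix_len=0
Fragment 3: offset=0 data="parO" -> buffer=parOYVga??Ku?? -> prefix_len=8
Fragment 4: offset=8 data="tO" -> buffer=parOYVgatOKu?? -> prefix_len=12
Fragment 5: offset=12 data="rM" -> buffer=parOYVgatOKurM -> prefix_len=14

Answer: 0 0 8 12 14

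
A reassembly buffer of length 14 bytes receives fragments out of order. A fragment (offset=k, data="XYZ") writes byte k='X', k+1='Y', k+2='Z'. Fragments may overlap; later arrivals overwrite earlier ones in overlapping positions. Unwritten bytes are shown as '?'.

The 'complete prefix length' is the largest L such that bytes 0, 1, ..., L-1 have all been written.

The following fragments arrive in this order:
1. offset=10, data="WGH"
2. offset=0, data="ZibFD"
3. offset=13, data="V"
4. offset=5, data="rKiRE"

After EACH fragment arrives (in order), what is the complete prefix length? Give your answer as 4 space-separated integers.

Answer: 0 5 5 14

Derivation:
Fragment 1: offset=10 data="WGH" -> buffer=??????????WGH? -> prefix_len=0
Fragment 2: offset=0 data="ZibFD" -> buffer=ZibFD?????WGH? -> prefix_len=5
Fragment 3: offset=13 data="V" -> buffer=ZibFD?????WGHV -> prefix_len=5
Fragment 4: offset=5 data="rKiRE" -> buffer=ZibFDrKiREWGHV -> prefix_len=14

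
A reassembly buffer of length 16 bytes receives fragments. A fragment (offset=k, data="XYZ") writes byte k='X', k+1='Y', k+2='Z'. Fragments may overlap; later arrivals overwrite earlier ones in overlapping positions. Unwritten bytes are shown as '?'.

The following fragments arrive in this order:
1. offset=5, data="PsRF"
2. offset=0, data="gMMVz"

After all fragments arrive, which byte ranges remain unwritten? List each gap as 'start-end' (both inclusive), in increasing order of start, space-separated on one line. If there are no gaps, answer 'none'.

Fragment 1: offset=5 len=4
Fragment 2: offset=0 len=5
Gaps: 9-15

Answer: 9-15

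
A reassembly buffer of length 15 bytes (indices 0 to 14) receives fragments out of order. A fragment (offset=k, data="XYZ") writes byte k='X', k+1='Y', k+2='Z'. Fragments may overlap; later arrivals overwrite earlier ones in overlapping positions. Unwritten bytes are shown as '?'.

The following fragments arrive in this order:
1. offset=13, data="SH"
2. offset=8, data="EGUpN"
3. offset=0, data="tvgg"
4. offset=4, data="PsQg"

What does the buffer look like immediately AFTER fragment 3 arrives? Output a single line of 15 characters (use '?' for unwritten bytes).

Fragment 1: offset=13 data="SH" -> buffer=?????????????SH
Fragment 2: offset=8 data="EGUpN" -> buffer=????????EGUpNSH
Fragment 3: offset=0 data="tvgg" -> buffer=tvgg????EGUpNSH

Answer: tvgg????EGUpNSH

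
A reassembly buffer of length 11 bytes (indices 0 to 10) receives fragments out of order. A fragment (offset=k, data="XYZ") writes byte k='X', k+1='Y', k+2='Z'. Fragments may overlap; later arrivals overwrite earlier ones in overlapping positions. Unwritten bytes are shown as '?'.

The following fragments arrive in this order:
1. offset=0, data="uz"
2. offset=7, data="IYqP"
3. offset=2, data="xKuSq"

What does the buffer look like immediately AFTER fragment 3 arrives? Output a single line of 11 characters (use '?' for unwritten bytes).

Answer: uzxKuSqIYqP

Derivation:
Fragment 1: offset=0 data="uz" -> buffer=uz?????????
Fragment 2: offset=7 data="IYqP" -> buffer=uz?????IYqP
Fragment 3: offset=2 data="xKuSq" -> buffer=uzxKuSqIYqP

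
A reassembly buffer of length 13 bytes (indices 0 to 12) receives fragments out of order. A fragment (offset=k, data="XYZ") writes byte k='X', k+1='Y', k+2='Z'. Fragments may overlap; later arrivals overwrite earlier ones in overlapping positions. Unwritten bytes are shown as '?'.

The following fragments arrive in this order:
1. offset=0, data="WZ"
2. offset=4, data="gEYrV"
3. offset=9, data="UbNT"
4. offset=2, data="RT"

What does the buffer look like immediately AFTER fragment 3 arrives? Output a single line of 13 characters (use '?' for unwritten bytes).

Answer: WZ??gEYrVUbNT

Derivation:
Fragment 1: offset=0 data="WZ" -> buffer=WZ???????????
Fragment 2: offset=4 data="gEYrV" -> buffer=WZ??gEYrV????
Fragment 3: offset=9 data="UbNT" -> buffer=WZ??gEYrVUbNT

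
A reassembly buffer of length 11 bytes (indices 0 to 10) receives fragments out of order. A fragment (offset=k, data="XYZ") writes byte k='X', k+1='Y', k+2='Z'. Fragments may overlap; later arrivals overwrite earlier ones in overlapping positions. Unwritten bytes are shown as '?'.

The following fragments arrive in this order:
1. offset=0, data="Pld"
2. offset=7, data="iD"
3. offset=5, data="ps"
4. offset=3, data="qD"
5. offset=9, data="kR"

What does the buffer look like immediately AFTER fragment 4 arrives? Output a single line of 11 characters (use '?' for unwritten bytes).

Fragment 1: offset=0 data="Pld" -> buffer=Pld????????
Fragment 2: offset=7 data="iD" -> buffer=Pld????iD??
Fragment 3: offset=5 data="ps" -> buffer=Pld??psiD??
Fragment 4: offset=3 data="qD" -> buffer=PldqDpsiD??

Answer: PldqDpsiD??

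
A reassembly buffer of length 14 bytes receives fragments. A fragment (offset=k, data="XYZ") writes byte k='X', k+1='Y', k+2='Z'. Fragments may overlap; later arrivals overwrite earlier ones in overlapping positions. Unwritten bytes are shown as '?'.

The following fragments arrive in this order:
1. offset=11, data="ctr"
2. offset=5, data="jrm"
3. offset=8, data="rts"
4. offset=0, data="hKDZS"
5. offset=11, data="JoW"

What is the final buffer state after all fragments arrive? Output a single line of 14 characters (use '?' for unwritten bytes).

Fragment 1: offset=11 data="ctr" -> buffer=???????????ctr
Fragment 2: offset=5 data="jrm" -> buffer=?????jrm???ctr
Fragment 3: offset=8 data="rts" -> buffer=?????jrmrtsctr
Fragment 4: offset=0 data="hKDZS" -> buffer=hKDZSjrmrtsctr
Fragment 5: offset=11 data="JoW" -> buffer=hKDZSjrmrtsJoW

Answer: hKDZSjrmrtsJoW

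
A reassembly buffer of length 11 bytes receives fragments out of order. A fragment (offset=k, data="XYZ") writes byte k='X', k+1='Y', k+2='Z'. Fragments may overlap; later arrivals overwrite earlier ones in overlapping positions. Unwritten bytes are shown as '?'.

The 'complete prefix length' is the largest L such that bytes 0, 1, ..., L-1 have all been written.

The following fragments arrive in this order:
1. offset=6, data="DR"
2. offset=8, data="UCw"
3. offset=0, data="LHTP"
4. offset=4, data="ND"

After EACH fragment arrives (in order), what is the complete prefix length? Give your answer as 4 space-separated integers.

Answer: 0 0 4 11

Derivation:
Fragment 1: offset=6 data="DR" -> buffer=??????DR??? -> prefix_len=0
Fragment 2: offset=8 data="UCw" -> buffer=??????DRUCw -> prefix_len=0
Fragment 3: offset=0 data="LHTP" -> buffer=LHTP??DRUCw -> prefix_len=4
Fragment 4: offset=4 data="ND" -> buffer=LHTPNDDRUCw -> prefix_len=11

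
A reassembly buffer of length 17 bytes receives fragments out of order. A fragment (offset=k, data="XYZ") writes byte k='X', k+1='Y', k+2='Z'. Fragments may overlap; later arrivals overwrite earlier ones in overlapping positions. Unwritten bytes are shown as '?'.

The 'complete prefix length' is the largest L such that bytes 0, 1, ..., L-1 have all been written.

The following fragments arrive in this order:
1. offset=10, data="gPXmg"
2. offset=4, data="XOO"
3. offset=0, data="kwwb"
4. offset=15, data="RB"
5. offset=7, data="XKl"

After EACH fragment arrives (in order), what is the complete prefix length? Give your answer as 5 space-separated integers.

Answer: 0 0 7 7 17

Derivation:
Fragment 1: offset=10 data="gPXmg" -> buffer=??????????gPXmg?? -> prefix_len=0
Fragment 2: offset=4 data="XOO" -> buffer=????XOO???gPXmg?? -> prefix_len=0
Fragment 3: offset=0 data="kwwb" -> buffer=kwwbXOO???gPXmg?? -> prefix_len=7
Fragment 4: offset=15 data="RB" -> buffer=kwwbXOO???gPXmgRB -> prefix_len=7
Fragment 5: offset=7 data="XKl" -> buffer=kwwbXOOXKlgPXmgRB -> prefix_len=17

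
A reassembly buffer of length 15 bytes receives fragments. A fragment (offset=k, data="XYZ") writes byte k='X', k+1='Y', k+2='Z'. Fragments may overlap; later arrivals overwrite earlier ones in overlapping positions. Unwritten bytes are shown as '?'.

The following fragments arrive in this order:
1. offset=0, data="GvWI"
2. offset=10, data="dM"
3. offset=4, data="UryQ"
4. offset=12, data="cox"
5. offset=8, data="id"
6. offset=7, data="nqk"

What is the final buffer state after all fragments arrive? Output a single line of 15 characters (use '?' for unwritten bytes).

Answer: GvWIUrynqkdMcox

Derivation:
Fragment 1: offset=0 data="GvWI" -> buffer=GvWI???????????
Fragment 2: offset=10 data="dM" -> buffer=GvWI??????dM???
Fragment 3: offset=4 data="UryQ" -> buffer=GvWIUryQ??dM???
Fragment 4: offset=12 data="cox" -> buffer=GvWIUryQ??dMcox
Fragment 5: offset=8 data="id" -> buffer=GvWIUryQiddMcox
Fragment 6: offset=7 data="nqk" -> buffer=GvWIUrynqkdMcox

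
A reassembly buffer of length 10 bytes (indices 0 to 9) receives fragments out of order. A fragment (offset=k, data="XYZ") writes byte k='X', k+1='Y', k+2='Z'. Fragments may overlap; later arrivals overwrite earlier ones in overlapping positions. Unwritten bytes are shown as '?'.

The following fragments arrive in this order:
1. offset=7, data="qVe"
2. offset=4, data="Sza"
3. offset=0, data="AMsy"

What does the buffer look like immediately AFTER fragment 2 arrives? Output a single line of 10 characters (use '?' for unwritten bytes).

Answer: ????SzaqVe

Derivation:
Fragment 1: offset=7 data="qVe" -> buffer=???????qVe
Fragment 2: offset=4 data="Sza" -> buffer=????SzaqVe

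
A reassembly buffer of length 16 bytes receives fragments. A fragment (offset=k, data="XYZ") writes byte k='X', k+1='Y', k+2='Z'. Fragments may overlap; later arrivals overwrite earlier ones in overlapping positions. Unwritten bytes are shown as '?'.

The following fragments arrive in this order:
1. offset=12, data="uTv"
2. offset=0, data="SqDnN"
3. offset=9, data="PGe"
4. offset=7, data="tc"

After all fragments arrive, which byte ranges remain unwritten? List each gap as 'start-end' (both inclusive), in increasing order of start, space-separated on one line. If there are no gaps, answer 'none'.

Fragment 1: offset=12 len=3
Fragment 2: offset=0 len=5
Fragment 3: offset=9 len=3
Fragment 4: offset=7 len=2
Gaps: 5-6 15-15

Answer: 5-6 15-15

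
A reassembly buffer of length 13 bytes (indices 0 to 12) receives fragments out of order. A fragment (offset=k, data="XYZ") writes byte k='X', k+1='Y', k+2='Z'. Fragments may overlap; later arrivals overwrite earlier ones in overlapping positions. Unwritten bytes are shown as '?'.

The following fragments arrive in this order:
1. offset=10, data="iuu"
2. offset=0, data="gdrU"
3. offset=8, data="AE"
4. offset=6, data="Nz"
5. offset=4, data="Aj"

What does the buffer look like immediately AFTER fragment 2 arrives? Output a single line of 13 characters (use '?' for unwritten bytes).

Answer: gdrU??????iuu

Derivation:
Fragment 1: offset=10 data="iuu" -> buffer=??????????iuu
Fragment 2: offset=0 data="gdrU" -> buffer=gdrU??????iuu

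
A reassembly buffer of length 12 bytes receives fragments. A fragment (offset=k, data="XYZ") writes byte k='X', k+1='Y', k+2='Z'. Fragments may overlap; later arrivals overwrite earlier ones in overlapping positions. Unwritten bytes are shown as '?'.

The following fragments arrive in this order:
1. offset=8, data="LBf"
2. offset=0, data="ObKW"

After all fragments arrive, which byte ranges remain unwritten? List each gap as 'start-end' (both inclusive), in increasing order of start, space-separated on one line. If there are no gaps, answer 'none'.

Answer: 4-7 11-11

Derivation:
Fragment 1: offset=8 len=3
Fragment 2: offset=0 len=4
Gaps: 4-7 11-11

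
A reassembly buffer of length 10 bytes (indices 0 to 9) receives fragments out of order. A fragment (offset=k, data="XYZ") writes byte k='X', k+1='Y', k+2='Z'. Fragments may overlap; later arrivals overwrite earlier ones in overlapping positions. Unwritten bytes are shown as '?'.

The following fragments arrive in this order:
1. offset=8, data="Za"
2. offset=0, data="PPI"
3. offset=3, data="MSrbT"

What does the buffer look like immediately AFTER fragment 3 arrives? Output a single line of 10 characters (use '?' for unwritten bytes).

Fragment 1: offset=8 data="Za" -> buffer=????????Za
Fragment 2: offset=0 data="PPI" -> buffer=PPI?????Za
Fragment 3: offset=3 data="MSrbT" -> buffer=PPIMSrbTZa

Answer: PPIMSrbTZa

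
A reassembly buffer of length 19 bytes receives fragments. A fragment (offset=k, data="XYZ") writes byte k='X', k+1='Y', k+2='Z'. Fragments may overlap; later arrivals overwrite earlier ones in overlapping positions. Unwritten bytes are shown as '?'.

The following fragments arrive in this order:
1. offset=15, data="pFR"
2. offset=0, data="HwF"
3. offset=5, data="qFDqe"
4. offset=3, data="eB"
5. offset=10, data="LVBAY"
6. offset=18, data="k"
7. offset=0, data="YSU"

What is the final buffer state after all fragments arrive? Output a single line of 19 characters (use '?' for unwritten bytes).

Answer: YSUeBqFDqeLVBAYpFRk

Derivation:
Fragment 1: offset=15 data="pFR" -> buffer=???????????????pFR?
Fragment 2: offset=0 data="HwF" -> buffer=HwF????????????pFR?
Fragment 3: offset=5 data="qFDqe" -> buffer=HwF??qFDqe?????pFR?
Fragment 4: offset=3 data="eB" -> buffer=HwFeBqFDqe?????pFR?
Fragment 5: offset=10 data="LVBAY" -> buffer=HwFeBqFDqeLVBAYpFR?
Fragment 6: offset=18 data="k" -> buffer=HwFeBqFDqeLVBAYpFRk
Fragment 7: offset=0 data="YSU" -> buffer=YSUeBqFDqeLVBAYpFRk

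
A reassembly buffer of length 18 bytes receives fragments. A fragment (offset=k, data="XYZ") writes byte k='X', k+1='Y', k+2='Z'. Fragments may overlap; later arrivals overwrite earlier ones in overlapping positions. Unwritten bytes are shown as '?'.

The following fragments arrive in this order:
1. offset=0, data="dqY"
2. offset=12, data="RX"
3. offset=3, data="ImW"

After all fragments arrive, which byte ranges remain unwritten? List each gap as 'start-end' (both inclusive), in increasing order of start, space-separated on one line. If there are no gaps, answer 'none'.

Answer: 6-11 14-17

Derivation:
Fragment 1: offset=0 len=3
Fragment 2: offset=12 len=2
Fragment 3: offset=3 len=3
Gaps: 6-11 14-17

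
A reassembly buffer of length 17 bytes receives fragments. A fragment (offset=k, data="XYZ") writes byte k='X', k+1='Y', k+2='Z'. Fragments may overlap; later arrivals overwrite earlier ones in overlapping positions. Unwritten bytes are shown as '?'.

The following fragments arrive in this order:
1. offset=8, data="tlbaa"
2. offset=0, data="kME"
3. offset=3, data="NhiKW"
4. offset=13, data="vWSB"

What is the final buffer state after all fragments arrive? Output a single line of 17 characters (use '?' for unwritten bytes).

Fragment 1: offset=8 data="tlbaa" -> buffer=????????tlbaa????
Fragment 2: offset=0 data="kME" -> buffer=kME?????tlbaa????
Fragment 3: offset=3 data="NhiKW" -> buffer=kMENhiKWtlbaa????
Fragment 4: offset=13 data="vWSB" -> buffer=kMENhiKWtlbaavWSB

Answer: kMENhiKWtlbaavWSB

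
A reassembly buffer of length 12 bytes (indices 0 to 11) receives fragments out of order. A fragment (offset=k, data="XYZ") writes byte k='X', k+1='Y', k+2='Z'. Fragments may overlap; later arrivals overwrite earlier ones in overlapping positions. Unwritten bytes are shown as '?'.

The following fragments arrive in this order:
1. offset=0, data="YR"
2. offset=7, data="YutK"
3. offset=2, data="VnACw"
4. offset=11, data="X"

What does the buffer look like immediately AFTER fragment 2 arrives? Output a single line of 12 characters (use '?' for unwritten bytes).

Answer: YR?????YutK?

Derivation:
Fragment 1: offset=0 data="YR" -> buffer=YR??????????
Fragment 2: offset=7 data="YutK" -> buffer=YR?????YutK?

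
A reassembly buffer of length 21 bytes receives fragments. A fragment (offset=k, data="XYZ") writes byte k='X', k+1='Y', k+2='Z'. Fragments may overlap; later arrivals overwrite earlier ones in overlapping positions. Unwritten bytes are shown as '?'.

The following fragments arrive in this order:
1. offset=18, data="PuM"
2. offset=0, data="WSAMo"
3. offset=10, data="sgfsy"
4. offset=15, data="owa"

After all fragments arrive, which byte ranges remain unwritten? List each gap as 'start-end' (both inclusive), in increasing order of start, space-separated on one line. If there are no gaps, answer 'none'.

Answer: 5-9

Derivation:
Fragment 1: offset=18 len=3
Fragment 2: offset=0 len=5
Fragment 3: offset=10 len=5
Fragment 4: offset=15 len=3
Gaps: 5-9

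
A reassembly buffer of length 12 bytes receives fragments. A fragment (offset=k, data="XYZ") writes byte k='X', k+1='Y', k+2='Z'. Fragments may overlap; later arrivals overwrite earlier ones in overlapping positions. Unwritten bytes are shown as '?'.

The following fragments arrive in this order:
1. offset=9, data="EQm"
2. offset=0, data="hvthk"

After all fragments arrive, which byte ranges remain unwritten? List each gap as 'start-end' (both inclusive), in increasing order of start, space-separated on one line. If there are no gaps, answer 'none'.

Fragment 1: offset=9 len=3
Fragment 2: offset=0 len=5
Gaps: 5-8

Answer: 5-8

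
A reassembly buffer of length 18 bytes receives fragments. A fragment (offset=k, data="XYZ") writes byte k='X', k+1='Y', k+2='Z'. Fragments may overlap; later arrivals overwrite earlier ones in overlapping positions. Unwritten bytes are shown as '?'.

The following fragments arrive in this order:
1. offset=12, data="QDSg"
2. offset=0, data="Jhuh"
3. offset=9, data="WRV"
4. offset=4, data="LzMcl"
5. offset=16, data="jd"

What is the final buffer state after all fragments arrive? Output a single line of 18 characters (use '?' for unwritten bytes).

Answer: JhuhLzMclWRVQDSgjd

Derivation:
Fragment 1: offset=12 data="QDSg" -> buffer=????????????QDSg??
Fragment 2: offset=0 data="Jhuh" -> buffer=Jhuh????????QDSg??
Fragment 3: offset=9 data="WRV" -> buffer=Jhuh?????WRVQDSg??
Fragment 4: offset=4 data="LzMcl" -> buffer=JhuhLzMclWRVQDSg??
Fragment 5: offset=16 data="jd" -> buffer=JhuhLzMclWRVQDSgjd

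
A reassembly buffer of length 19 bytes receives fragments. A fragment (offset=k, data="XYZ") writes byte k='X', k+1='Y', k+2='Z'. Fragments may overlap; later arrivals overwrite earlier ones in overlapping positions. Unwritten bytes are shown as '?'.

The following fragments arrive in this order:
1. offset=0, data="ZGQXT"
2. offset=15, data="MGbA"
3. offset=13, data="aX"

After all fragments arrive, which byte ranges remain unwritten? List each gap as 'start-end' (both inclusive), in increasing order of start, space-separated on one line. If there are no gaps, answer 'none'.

Answer: 5-12

Derivation:
Fragment 1: offset=0 len=5
Fragment 2: offset=15 len=4
Fragment 3: offset=13 len=2
Gaps: 5-12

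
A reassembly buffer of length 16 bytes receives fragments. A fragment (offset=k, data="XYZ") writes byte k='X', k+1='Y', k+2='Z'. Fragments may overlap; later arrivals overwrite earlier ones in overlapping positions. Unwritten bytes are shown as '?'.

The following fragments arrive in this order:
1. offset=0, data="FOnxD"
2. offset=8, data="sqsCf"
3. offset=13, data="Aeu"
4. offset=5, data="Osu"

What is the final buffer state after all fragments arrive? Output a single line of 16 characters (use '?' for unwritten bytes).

Answer: FOnxDOsusqsCfAeu

Derivation:
Fragment 1: offset=0 data="FOnxD" -> buffer=FOnxD???????????
Fragment 2: offset=8 data="sqsCf" -> buffer=FOnxD???sqsCf???
Fragment 3: offset=13 data="Aeu" -> buffer=FOnxD???sqsCfAeu
Fragment 4: offset=5 data="Osu" -> buffer=FOnxDOsusqsCfAeu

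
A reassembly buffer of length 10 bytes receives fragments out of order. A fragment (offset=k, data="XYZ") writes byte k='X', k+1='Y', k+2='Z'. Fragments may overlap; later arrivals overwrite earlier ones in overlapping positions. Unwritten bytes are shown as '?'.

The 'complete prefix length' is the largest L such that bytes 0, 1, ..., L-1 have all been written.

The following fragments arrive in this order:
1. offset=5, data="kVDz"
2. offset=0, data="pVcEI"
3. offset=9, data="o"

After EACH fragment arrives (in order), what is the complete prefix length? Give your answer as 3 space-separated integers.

Fragment 1: offset=5 data="kVDz" -> buffer=?????kVDz? -> prefix_len=0
Fragment 2: offset=0 data="pVcEI" -> buffer=pVcEIkVDz? -> prefix_len=9
Fragment 3: offset=9 data="o" -> buffer=pVcEIkVDzo -> prefix_len=10

Answer: 0 9 10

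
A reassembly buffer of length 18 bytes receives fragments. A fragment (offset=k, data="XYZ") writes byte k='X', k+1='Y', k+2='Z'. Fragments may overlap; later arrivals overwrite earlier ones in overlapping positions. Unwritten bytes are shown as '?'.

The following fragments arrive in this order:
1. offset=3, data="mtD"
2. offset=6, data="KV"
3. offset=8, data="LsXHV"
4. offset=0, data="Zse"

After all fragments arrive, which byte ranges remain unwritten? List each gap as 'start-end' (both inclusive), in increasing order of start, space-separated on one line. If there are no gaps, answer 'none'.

Fragment 1: offset=3 len=3
Fragment 2: offset=6 len=2
Fragment 3: offset=8 len=5
Fragment 4: offset=0 len=3
Gaps: 13-17

Answer: 13-17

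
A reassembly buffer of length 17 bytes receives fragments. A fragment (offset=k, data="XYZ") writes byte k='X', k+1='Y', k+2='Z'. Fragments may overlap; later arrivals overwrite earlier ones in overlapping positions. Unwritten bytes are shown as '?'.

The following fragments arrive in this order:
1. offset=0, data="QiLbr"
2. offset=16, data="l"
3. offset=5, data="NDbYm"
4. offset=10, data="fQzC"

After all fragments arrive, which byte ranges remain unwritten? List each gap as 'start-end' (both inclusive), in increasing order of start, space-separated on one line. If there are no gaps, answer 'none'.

Answer: 14-15

Derivation:
Fragment 1: offset=0 len=5
Fragment 2: offset=16 len=1
Fragment 3: offset=5 len=5
Fragment 4: offset=10 len=4
Gaps: 14-15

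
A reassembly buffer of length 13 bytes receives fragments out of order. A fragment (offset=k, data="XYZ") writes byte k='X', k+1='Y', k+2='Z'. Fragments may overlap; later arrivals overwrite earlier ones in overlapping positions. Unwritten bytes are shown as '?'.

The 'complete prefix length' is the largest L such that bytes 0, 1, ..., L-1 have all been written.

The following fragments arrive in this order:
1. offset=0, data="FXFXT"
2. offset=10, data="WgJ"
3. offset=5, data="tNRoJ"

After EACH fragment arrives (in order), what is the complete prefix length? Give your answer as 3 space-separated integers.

Fragment 1: offset=0 data="FXFXT" -> buffer=FXFXT???????? -> prefix_len=5
Fragment 2: offset=10 data="WgJ" -> buffer=FXFXT?????WgJ -> prefix_len=5
Fragment 3: offset=5 data="tNRoJ" -> buffer=FXFXTtNRoJWgJ -> prefix_len=13

Answer: 5 5 13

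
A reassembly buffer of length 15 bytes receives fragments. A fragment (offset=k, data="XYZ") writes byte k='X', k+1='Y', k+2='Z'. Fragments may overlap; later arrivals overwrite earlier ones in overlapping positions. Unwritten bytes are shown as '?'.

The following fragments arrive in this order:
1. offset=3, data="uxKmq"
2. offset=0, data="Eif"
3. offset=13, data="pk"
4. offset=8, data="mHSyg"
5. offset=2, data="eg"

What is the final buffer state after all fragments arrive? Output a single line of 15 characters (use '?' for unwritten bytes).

Fragment 1: offset=3 data="uxKmq" -> buffer=???uxKmq???????
Fragment 2: offset=0 data="Eif" -> buffer=EifuxKmq???????
Fragment 3: offset=13 data="pk" -> buffer=EifuxKmq?????pk
Fragment 4: offset=8 data="mHSyg" -> buffer=EifuxKmqmHSygpk
Fragment 5: offset=2 data="eg" -> buffer=EiegxKmqmHSygpk

Answer: EiegxKmqmHSygpk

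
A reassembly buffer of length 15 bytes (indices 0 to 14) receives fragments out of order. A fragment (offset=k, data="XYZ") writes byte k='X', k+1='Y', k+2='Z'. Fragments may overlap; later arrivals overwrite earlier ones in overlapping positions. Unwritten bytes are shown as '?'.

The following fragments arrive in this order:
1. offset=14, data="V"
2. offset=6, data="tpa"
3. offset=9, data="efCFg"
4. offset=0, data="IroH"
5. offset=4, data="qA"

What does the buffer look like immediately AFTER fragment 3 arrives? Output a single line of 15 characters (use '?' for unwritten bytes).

Fragment 1: offset=14 data="V" -> buffer=??????????????V
Fragment 2: offset=6 data="tpa" -> buffer=??????tpa?????V
Fragment 3: offset=9 data="efCFg" -> buffer=??????tpaefCFgV

Answer: ??????tpaefCFgV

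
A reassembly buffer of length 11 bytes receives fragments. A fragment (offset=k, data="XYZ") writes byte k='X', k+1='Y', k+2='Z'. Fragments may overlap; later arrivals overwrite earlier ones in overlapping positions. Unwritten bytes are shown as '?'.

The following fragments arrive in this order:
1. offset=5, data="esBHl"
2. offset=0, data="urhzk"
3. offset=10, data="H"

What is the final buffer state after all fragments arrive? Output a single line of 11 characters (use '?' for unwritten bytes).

Fragment 1: offset=5 data="esBHl" -> buffer=?????esBHl?
Fragment 2: offset=0 data="urhzk" -> buffer=urhzkesBHl?
Fragment 3: offset=10 data="H" -> buffer=urhzkesBHlH

Answer: urhzkesBHlH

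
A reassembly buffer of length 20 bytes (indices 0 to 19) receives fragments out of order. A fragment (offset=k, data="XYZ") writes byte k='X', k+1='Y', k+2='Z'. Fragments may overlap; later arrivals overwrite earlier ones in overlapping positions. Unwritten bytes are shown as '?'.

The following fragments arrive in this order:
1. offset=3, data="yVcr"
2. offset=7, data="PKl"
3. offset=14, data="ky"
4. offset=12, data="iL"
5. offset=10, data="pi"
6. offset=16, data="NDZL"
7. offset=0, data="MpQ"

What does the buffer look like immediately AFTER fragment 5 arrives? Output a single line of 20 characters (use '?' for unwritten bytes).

Fragment 1: offset=3 data="yVcr" -> buffer=???yVcr?????????????
Fragment 2: offset=7 data="PKl" -> buffer=???yVcrPKl??????????
Fragment 3: offset=14 data="ky" -> buffer=???yVcrPKl????ky????
Fragment 4: offset=12 data="iL" -> buffer=???yVcrPKl??iLky????
Fragment 5: offset=10 data="pi" -> buffer=???yVcrPKlpiiLky????

Answer: ???yVcrPKlpiiLky????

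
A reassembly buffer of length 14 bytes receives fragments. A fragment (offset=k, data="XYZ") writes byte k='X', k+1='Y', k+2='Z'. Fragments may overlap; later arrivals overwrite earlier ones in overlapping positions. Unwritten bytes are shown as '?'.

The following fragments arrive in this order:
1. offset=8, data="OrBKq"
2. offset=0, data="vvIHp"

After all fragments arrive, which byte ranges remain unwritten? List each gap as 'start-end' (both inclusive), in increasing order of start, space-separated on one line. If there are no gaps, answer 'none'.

Answer: 5-7 13-13

Derivation:
Fragment 1: offset=8 len=5
Fragment 2: offset=0 len=5
Gaps: 5-7 13-13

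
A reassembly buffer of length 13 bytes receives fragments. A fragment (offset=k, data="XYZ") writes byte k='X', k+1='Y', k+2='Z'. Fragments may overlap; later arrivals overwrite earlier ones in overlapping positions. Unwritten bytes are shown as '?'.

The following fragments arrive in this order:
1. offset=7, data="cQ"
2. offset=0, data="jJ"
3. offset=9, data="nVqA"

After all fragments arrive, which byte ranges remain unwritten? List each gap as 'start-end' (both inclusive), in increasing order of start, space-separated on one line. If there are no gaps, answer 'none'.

Answer: 2-6

Derivation:
Fragment 1: offset=7 len=2
Fragment 2: offset=0 len=2
Fragment 3: offset=9 len=4
Gaps: 2-6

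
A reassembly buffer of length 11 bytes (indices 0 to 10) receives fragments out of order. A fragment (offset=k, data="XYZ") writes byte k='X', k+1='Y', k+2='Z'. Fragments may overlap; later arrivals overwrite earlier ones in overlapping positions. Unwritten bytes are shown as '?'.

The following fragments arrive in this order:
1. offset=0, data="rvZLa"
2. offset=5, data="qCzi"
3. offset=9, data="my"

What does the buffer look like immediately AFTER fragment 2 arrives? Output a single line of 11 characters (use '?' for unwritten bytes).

Answer: rvZLaqCzi??

Derivation:
Fragment 1: offset=0 data="rvZLa" -> buffer=rvZLa??????
Fragment 2: offset=5 data="qCzi" -> buffer=rvZLaqCzi??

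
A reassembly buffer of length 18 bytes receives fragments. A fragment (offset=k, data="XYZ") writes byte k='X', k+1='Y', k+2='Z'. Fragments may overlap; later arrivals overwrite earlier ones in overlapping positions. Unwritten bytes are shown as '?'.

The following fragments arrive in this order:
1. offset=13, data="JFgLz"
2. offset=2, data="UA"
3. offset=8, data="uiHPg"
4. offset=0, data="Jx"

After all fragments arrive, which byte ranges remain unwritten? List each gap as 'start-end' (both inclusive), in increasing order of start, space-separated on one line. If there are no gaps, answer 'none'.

Answer: 4-7

Derivation:
Fragment 1: offset=13 len=5
Fragment 2: offset=2 len=2
Fragment 3: offset=8 len=5
Fragment 4: offset=0 len=2
Gaps: 4-7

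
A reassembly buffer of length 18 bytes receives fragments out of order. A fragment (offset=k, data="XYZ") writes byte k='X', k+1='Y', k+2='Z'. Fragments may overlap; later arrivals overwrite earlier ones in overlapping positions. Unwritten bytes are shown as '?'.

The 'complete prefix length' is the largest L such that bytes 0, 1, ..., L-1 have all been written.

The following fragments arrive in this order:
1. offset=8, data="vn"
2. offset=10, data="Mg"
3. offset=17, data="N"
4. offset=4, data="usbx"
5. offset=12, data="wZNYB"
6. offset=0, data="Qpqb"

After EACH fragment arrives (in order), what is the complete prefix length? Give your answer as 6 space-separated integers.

Answer: 0 0 0 0 0 18

Derivation:
Fragment 1: offset=8 data="vn" -> buffer=????????vn???????? -> prefix_len=0
Fragment 2: offset=10 data="Mg" -> buffer=????????vnMg?????? -> prefix_len=0
Fragment 3: offset=17 data="N" -> buffer=????????vnMg?????N -> prefix_len=0
Fragment 4: offset=4 data="usbx" -> buffer=????usbxvnMg?????N -> prefix_len=0
Fragment 5: offset=12 data="wZNYB" -> buffer=????usbxvnMgwZNYBN -> prefix_len=0
Fragment 6: offset=0 data="Qpqb" -> buffer=QpqbusbxvnMgwZNYBN -> prefix_len=18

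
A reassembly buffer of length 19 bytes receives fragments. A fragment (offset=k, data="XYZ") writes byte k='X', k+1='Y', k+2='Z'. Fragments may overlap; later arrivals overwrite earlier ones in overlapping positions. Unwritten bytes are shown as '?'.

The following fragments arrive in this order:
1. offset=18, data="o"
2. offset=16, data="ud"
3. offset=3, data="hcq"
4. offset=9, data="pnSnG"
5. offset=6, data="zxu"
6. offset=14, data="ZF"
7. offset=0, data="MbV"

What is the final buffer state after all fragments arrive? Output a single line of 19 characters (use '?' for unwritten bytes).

Answer: MbVhcqzxupnSnGZFudo

Derivation:
Fragment 1: offset=18 data="o" -> buffer=??????????????????o
Fragment 2: offset=16 data="ud" -> buffer=????????????????udo
Fragment 3: offset=3 data="hcq" -> buffer=???hcq??????????udo
Fragment 4: offset=9 data="pnSnG" -> buffer=???hcq???pnSnG??udo
Fragment 5: offset=6 data="zxu" -> buffer=???hcqzxupnSnG??udo
Fragment 6: offset=14 data="ZF" -> buffer=???hcqzxupnSnGZFudo
Fragment 7: offset=0 data="MbV" -> buffer=MbVhcqzxupnSnGZFudo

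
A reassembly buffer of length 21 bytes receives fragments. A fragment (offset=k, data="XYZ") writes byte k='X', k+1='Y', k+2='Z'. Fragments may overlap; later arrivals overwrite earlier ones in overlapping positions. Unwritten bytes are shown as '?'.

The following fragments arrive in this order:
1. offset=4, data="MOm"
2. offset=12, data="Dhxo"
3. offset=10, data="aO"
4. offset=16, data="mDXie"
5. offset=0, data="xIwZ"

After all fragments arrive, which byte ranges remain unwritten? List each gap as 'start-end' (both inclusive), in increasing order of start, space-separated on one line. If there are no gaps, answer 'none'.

Fragment 1: offset=4 len=3
Fragment 2: offset=12 len=4
Fragment 3: offset=10 len=2
Fragment 4: offset=16 len=5
Fragment 5: offset=0 len=4
Gaps: 7-9

Answer: 7-9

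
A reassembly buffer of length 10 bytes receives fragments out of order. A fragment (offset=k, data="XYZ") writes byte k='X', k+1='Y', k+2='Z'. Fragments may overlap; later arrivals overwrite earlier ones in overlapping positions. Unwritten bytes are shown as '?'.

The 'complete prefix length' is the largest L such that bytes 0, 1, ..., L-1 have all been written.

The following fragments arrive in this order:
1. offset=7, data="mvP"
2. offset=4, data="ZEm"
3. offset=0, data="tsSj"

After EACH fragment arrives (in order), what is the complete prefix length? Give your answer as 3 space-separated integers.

Answer: 0 0 10

Derivation:
Fragment 1: offset=7 data="mvP" -> buffer=???????mvP -> prefix_len=0
Fragment 2: offset=4 data="ZEm" -> buffer=????ZEmmvP -> prefix_len=0
Fragment 3: offset=0 data="tsSj" -> buffer=tsSjZEmmvP -> prefix_len=10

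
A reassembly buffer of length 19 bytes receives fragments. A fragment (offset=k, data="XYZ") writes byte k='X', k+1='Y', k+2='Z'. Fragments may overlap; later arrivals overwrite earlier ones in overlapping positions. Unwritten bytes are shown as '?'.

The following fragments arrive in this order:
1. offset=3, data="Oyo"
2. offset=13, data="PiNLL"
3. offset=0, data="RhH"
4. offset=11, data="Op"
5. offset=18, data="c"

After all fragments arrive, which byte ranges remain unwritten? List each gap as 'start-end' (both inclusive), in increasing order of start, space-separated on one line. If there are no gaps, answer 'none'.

Answer: 6-10

Derivation:
Fragment 1: offset=3 len=3
Fragment 2: offset=13 len=5
Fragment 3: offset=0 len=3
Fragment 4: offset=11 len=2
Fragment 5: offset=18 len=1
Gaps: 6-10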